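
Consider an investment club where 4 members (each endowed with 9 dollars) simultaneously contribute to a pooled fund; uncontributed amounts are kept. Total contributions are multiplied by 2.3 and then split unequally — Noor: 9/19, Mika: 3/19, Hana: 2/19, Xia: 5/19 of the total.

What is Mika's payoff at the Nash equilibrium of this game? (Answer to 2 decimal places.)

A player with share s gets back 2.3·s per unit contributed, so full contribution is dominant for anyone with s > 1/2.3 = 0.4348 and zero contribution is dominant for anyone below.
The only share above 0.4348 is Noor's 9/19, contributing 9; the remaining 3 contribute 0. Total contributed: 9.
Mika keeps 9 and receives 2.3 × 9 × 3/19 = 3.27 from the pooled fund, for a payoff of 12.27.

12.27 dollars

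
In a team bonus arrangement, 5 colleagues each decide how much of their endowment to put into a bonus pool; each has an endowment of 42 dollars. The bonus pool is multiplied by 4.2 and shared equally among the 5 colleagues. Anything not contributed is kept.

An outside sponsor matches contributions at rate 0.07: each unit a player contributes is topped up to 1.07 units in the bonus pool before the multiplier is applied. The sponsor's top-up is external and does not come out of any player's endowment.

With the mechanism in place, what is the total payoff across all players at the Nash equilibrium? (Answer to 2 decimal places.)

210.00 dollars

With the mechanism, a contributed unit returns 4.2 × 1.07 / 5 = 0.8988 per unit of net cost — still below 1 — so contributing 0 remains dominant for every player.
Everyone keeps their endowment and the group total is 5 × 42 = 210.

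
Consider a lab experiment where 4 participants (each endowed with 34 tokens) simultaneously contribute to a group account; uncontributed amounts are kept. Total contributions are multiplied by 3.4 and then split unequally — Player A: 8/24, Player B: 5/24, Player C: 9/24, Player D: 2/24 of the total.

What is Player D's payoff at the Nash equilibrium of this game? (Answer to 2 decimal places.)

53.27 tokens

Each unit j contributes comes back to j as 3.4 × (j's share), so j prefers to contribute only if that share exceeds 1/3.4 = 0.2941; otherwise keeping the unit dominates.
The shares above 0.2941 belong to Player A and Player C, contributing 34 each; the remaining 2 contribute 0. Total contributed: 68.
Player D keeps 34 and receives 3.4 × 68 × 2/24 = 19.27 from the group account, for a payoff of 53.27.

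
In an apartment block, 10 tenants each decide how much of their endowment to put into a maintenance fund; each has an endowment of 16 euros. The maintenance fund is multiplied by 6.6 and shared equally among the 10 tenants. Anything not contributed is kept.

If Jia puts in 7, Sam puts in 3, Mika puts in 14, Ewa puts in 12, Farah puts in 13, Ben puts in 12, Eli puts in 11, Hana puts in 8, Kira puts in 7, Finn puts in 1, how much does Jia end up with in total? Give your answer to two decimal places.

Total contributed: 7 + 3 + 14 + 12 + 13 + 12 + 11 + 8 + 7 + 1 = 88.
Each receives 6.6 × 88 / 10 = 58.08 from the maintenance fund.
Jia keeps 16 − 7 = 9, so Jia's payoff is 9 + 58.08 = 67.08.

67.08 euros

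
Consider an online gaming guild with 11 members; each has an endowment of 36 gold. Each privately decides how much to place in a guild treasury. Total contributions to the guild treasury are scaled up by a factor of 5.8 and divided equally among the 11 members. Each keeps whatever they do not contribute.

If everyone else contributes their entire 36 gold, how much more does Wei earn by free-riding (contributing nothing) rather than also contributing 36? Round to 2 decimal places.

17.02 gold

Switching from a contribution of 36 to 0 lets Wei keep an extra 36 gold, but lowers the guild treasury by 36, which costs Wei their own share of that drop: 5.8/11 × 36 = 18.98.
Net gain = 36 − 18.98 = 17.02. The private return per contributed unit (0.5273) is below 1, so free-riding is indeed the best response regardless of what the others do.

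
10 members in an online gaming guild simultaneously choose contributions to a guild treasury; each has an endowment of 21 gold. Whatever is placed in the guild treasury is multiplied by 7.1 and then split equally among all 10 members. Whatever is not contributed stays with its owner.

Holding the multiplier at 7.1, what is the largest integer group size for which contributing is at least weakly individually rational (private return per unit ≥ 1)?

Private return per unit is 7.1/(group size), which is ≥ 1 whenever the group size is ≤ 7.1.
The largest such integer is 7.

7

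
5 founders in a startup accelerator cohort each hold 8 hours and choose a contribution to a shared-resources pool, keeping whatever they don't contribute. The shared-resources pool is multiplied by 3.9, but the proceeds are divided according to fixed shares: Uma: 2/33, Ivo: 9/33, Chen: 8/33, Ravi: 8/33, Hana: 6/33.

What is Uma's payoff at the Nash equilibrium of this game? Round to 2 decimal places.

9.89 hours

Player j's private return per contributed unit is 3.9 × (j's share). Contributing is weakly dominant for j when that share is at least 1/3.9 = 0.2564, and contributing 0 is dominant otherwise.
Ivo alone (share 9/33) is above the threshold, contributing 8; the remaining 4 contribute 0. Total contributed: 8.
Uma keeps 8 and receives 3.9 × 8 × 2/33 = 1.89 from the shared-resources pool, for a payoff of 9.89.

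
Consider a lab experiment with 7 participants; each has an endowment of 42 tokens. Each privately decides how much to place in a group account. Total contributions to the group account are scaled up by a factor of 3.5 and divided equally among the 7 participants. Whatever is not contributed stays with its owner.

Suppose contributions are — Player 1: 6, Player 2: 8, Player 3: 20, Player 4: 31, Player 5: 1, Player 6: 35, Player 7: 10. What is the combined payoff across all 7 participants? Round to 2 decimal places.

571.50 tokens

Total contributed: 6 + 8 + 20 + 31 + 1 + 35 + 10 = 111; total kept: 7 × 42 − 111 = 183.
The group account pays out 3.5 × 111 = 388.50 in aggregate.
Group total = 183 + 388.50 = 571.50.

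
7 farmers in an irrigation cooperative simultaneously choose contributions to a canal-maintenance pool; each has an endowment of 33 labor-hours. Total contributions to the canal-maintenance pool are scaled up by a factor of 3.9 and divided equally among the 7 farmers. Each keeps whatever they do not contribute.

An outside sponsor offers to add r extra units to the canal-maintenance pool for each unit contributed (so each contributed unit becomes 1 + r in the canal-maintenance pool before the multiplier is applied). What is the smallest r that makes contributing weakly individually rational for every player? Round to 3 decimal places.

With matching at rate r, one contributed unit becomes (1 + r) in the canal-maintenance pool and returns 3.9 × (1 + r) / 7 to the contributor.
Setting this equal to 1: 1 + r = 7/3.9 = 1.7949.
So the minimum matching rate is r = 1.7949 − 1 = 0.795.

0.795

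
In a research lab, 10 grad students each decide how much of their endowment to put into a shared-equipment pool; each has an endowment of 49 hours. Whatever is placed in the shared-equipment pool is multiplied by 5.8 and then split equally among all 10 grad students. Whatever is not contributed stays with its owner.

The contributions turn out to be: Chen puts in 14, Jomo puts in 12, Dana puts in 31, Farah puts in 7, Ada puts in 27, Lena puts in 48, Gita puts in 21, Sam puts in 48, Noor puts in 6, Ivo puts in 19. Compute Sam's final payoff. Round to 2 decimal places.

Total contributed: 14 + 12 + 31 + 7 + 27 + 48 + 21 + 48 + 6 + 19 = 233.
Each receives 5.8 × 233 / 10 = 135.14 from the shared-equipment pool.
Sam keeps 49 − 48 = 1, so Sam's payoff is 1 + 135.14 = 136.14.

136.14 hours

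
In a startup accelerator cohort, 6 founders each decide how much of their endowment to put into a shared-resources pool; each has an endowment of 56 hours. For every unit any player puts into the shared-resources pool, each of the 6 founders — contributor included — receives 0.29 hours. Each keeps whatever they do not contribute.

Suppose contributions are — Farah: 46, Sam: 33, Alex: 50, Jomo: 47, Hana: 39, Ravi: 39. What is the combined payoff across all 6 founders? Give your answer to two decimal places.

523.96 hours

Total contributed: 46 + 33 + 50 + 47 + 39 + 39 = 254; total kept: 6 × 56 − 254 = 82.
The shared-resources pool pays out 0.29 × 6 × 254 = 441.96 in aggregate.
Group total = 82 + 441.96 = 523.96.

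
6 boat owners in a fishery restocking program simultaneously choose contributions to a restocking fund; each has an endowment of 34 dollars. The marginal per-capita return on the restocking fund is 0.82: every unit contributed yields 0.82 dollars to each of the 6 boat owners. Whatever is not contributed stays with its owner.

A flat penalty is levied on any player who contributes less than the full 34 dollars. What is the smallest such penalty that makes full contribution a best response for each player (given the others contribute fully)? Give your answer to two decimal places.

6.12 dollars

Given the others contribute fully, the best deviation is to contribute 0 (any partial contribution still incurs the fine and gives up units whose private return 0.82 is below 1).
Deviating from 34 to 0 saves 34 dollars but forfeits the deviator's share of the drop in the restocking fund: 0.82 × 34 = 27.88.
So the deviation gain is 34 − 27.88 = 6.12, and the fine must be at least 6.12 dollars to wipe it out.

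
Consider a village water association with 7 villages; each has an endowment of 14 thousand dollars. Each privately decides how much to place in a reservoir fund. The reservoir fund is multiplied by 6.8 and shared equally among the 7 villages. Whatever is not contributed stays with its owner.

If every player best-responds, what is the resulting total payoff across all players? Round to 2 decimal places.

Each contributed unit returns 6.8/7 = 0.9714 to its contributor — below 1 — so contributing 0 is dominant for every player. At the Nash equilibrium everyone keeps their 14, and the group total is 7 × 14 = 98.

98.00 thousand dollars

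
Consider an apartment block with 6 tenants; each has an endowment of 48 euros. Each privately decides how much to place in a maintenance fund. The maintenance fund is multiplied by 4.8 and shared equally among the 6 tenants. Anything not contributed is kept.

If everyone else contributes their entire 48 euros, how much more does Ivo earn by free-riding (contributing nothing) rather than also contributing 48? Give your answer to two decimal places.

Switching from a contribution of 48 to 0 lets Ivo keep an extra 48 euros, but lowers the maintenance fund by 48, which costs Ivo their own share of that drop: 4.8/6 × 48 = 38.40.
Net gain = 48 − 38.40 = 9.60. The private return per contributed unit (0.8000) is below 1, so free-riding is indeed the best response regardless of what the others do.

9.60 euros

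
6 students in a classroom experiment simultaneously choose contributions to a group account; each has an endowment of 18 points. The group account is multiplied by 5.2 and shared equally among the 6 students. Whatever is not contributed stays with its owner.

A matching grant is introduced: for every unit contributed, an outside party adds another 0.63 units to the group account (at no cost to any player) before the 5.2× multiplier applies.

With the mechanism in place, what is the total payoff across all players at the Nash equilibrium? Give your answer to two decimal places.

915.41 points

The effective private return per unit is now 5.2 × 1.63 / 6 = 1.4127 > 1, so every player's dominant strategy flips to full contribution.
At the Nash equilibrium everyone contributes 18. Group total payoff = 5.2 × 1.63 × 108 = 915.41.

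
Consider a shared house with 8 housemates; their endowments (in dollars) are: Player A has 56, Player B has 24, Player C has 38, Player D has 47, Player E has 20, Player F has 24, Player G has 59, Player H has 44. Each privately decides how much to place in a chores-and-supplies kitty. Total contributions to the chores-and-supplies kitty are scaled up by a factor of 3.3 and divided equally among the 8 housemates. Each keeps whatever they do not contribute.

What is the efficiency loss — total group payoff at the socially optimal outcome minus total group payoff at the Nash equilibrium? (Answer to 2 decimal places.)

717.60 dollars

The private return per contributed unit is 3.3/8 = 0.4125 < 1 for every player regardless of endowment, so the Nash equilibrium is zero contribution and the group total is Σ E_j = 56 + 24 + 38 + 47 + 20 + 24 + 59 + 44 = 312.
Each contributed unit returns 3.300 to the group, so the social optimum is full contribution by everyone: group total = 3.300 × 312 = 1029.60.
Efficiency loss = (3.300 − 1) × 312 = 717.60.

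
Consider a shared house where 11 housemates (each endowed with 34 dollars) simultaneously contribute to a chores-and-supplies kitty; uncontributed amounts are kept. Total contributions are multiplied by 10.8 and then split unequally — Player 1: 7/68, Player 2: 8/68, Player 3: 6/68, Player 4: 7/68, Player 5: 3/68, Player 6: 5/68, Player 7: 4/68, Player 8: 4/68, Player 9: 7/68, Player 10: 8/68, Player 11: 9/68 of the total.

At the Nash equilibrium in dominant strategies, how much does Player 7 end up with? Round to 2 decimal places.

163.60 dollars

Player j's private return per contributed unit is 10.8 × (j's share). Contributing is weakly dominant for j when that share is at least 1/10.8 = 0.0926, and contributing 0 is dominant otherwise.
The shares above 0.0926 belong to Player 1, Player 2, Player 4, Player 9, Player 10 and Player 11, contributing 34 each; the remaining 5 contribute 0. Total contributed: 204.
Player 7 keeps 34 and receives 10.8 × 204 × 4/68 = 129.60 from the chores-and-supplies kitty, for a payoff of 163.60.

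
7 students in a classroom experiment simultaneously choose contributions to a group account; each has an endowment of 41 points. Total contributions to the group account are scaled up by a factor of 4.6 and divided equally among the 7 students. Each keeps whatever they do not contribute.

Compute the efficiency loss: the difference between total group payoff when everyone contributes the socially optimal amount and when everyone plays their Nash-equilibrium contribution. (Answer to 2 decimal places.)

1033.20 points

Each contributed unit returns 4.6/7 = 0.6571 to its contributor — below 1 — so contributing 0 is dominant for every player. At the Nash equilibrium everyone keeps their 41, and the group total is 7 × 41 = 287.
Each contributed unit returns 4.600 to the group as a whole (0.6571 to each of 7 players), which exceeds 1, so the social optimum is full contribution: group total = 4.600 × 287 = 1320.20.
Efficiency loss = 1320.20 − 287 = 1033.20.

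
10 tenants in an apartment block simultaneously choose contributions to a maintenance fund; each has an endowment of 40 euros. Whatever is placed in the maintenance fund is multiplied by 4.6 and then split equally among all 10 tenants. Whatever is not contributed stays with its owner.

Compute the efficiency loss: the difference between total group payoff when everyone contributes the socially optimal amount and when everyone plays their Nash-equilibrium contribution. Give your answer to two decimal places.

1440.00 euros

Each contributed unit returns 4.6/10 = 0.4600 to its contributor — below 1 — so contributing 0 is dominant for every player. At the Nash equilibrium everyone keeps their 40, and the group total is 10 × 40 = 400.
Each contributed unit returns 4.600 to the group as a whole (0.4600 to each of 10 players), which exceeds 1, so the social optimum is full contribution: group total = 4.600 × 400 = 1840.00.
Efficiency loss = 1840.00 − 400 = 1440.00.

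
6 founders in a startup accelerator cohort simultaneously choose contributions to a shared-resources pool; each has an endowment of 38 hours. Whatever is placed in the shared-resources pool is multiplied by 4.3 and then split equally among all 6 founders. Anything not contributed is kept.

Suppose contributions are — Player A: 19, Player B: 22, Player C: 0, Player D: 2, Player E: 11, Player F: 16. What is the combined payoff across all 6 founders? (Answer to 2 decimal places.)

459.00 hours

Total contributed: 19 + 22 + 0 + 2 + 11 + 16 = 70; total kept: 6 × 38 − 70 = 158.
The shared-resources pool pays out 4.3 × 70 = 301.00 in aggregate.
Group total = 158 + 301.00 = 459.00.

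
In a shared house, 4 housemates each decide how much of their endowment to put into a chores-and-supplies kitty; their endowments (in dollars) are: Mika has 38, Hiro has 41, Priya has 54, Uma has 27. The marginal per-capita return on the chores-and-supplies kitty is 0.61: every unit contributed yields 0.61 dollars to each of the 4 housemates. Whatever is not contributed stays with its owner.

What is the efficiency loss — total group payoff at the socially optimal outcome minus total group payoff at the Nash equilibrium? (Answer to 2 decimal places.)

230.40 dollars

The private return per contributed unit is 0.61 < 1 for everyone, so the Nash equilibrium is zero contribution and the group total is Σ E_j = 38 + 41 + 54 + 27 = 160.
Each contributed unit returns 2.440 to the group, so the social optimum is full contribution by everyone: group total = 2.440 × 160 = 390.40.
Efficiency loss = (2.440 − 1) × 160 = 230.40.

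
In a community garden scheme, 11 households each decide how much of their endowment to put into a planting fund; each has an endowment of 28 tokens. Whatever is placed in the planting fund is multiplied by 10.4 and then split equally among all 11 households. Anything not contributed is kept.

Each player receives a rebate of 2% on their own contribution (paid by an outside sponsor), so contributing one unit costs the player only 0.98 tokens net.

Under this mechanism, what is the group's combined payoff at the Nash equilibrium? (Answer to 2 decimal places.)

Even with the mechanism, each unit contributed returns only (10.4/11) / 0.98 = 0.9647 per unit of net cost, so contributing nothing is still dominant.
At the Nash equilibrium no one contributes; group total payoff = 11 × 28 = 308.

308.00 tokens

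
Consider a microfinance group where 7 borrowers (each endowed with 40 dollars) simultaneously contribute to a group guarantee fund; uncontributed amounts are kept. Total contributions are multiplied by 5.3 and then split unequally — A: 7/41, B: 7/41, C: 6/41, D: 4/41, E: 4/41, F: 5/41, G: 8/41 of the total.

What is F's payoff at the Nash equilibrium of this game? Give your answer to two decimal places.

Player j's private return per contributed unit is 5.3 × (j's share). Contributing is weakly dominant for j when that share is at least 1/5.3 = 0.1887, and contributing 0 is dominant otherwise.
Only G (8/41) clears that bar, contributing 40; the remaining 6 contribute 0. Total contributed: 40.
F keeps 40 and receives 5.3 × 40 × 5/41 = 25.85 from the group guarantee fund, for a payoff of 65.85.

65.85 dollars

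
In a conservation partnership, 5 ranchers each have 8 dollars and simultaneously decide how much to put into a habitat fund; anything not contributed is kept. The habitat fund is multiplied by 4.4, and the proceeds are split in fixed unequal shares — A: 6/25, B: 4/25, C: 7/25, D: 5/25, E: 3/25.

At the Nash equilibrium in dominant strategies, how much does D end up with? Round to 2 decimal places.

A player with share s gets back 4.4·s per unit contributed, so full contribution is dominant for anyone with s > 1/4.4 = 0.2273 and zero contribution is dominant for anyone below.
A and C clear that bar, contributing 8 each; the remaining 3 contribute 0. Total contributed: 16.
D keeps 8 and receives 4.4 × 16 × 5/25 = 14.08 from the habitat fund, for a payoff of 22.08.

22.08 dollars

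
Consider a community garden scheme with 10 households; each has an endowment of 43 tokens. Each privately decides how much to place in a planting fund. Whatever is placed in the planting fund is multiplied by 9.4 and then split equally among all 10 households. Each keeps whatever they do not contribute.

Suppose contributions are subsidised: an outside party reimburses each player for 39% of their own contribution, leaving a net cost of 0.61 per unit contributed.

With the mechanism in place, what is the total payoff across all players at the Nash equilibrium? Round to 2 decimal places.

4209.70 tokens

Under the mechanism each unit contributed yields (9.4/10) / 0.61 = 1.5410 back to its contributor per unit of net cost, which exceeds 1, making full contribution the dominant choice for everyone.
At the Nash equilibrium everyone contributes 43. Group total payoff = 10 × (43 × 0.39 + 9.4 × 43) = 4209.70.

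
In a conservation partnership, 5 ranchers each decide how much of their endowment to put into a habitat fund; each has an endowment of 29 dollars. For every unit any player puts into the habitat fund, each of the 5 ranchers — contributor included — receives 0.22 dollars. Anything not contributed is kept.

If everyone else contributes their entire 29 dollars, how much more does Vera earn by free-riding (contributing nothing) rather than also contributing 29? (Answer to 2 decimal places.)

22.62 dollars

Switching from a contribution of 29 to 0 lets Vera keep an extra 29 dollars, but lowers the habitat fund by 29, which costs Vera their own share of that drop: 0.22 × 29 = 6.38.
Net gain = 29 − 6.38 = 22.62. The private return per contributed unit (0.22) is below 1, so free-riding is indeed the best response regardless of what the others do.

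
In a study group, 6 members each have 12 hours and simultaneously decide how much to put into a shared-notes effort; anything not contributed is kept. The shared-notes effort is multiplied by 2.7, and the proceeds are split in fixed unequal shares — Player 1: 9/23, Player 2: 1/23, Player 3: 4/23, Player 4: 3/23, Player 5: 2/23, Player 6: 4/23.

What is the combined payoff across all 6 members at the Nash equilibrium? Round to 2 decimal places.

92.40 hours

Player j's private return per contributed unit is 2.7 × (j's share). Contributing is weakly dominant for j when that share is at least 1/2.7 = 0.3704, and contributing 0 is dominant otherwise.
Player 1 alone (share 9/23) is above the threshold, contributing 12; the remaining 5 contribute 0. Total contributed: 12.
The shared-notes effort pays out 2.7 × 12 = 32.40 in total (split across the unequal shares, but the aggregate is all that matters for the group sum).
The 5 free-riders keep 12 each, adding 60. Group total = 60 + 32.40 = 92.40.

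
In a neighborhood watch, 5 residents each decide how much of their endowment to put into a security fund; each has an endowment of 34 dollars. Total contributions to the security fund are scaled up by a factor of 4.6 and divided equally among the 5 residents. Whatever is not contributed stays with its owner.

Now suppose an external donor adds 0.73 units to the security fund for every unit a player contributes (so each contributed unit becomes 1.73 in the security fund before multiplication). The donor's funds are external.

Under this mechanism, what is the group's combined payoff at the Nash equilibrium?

1352.86 dollars

Under the mechanism each unit contributed yields 4.6 × 1.73 / 5 = 1.5916 back to its contributor per unit of net cost, which exceeds 1, making full contribution the dominant choice for everyone.
So the Nash equilibrium is full contribution by all 5; the group earns 4.6 × 1.73 × 170 = 1352.86.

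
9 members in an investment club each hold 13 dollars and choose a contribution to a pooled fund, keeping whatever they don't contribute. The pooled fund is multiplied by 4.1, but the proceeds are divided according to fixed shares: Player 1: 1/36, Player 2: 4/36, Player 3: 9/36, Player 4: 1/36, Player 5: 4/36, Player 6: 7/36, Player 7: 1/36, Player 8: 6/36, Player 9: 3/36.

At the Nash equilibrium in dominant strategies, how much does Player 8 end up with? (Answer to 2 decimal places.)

For player j, contributing a unit is worthwhile iff 4.1 × (j's share) ≥ 1, i.e. iff j's share is at least 0.2439.
Player 3 alone (share 9/36) is above the threshold, contributing 13; the remaining 8 contribute 0. Total contributed: 13.
Player 8 keeps 13 and receives 4.1 × 13 × 6/36 = 8.88 from the pooled fund, for a payoff of 21.88.

21.88 dollars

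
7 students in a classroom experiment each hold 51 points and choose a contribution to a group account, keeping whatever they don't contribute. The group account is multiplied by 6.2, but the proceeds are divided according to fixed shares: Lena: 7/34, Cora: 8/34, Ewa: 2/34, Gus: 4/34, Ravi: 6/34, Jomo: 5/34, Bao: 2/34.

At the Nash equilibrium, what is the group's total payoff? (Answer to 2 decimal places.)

A player with share s gets back 6.2·s per unit contributed, so full contribution is dominant for anyone with s > 1/6.2 = 0.1613 and zero contribution is dominant for anyone below.
Lena, Cora and Ravi clear that bar, contributing 51 each; the remaining 4 contribute 0. Total contributed: 153.
The group account pays out 6.2 × 153 = 948.60 in total (split across the unequal shares, but the aggregate is all that matters for the group sum).
The 4 free-riders keep 51 each, adding 204. Group total = 204 + 948.60 = 1152.60.

1152.60 points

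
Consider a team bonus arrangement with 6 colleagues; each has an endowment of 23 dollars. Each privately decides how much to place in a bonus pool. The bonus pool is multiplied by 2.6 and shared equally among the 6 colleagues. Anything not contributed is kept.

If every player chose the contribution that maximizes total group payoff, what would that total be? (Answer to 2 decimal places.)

358.80 dollars

Each contributed unit returns 2.600 to the group as a whole (0.4333 to each of 6 players), which exceeds 1, so the social optimum is full contribution: group total = 2.600 × 138 = 358.80.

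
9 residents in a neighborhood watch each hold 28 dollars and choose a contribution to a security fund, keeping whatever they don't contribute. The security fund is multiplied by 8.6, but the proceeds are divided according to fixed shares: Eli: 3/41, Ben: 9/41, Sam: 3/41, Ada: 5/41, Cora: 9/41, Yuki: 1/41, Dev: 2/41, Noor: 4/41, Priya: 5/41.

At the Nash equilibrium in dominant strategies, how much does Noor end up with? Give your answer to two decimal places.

For player j, contributing a unit is worthwhile iff 8.6 × (j's share) ≥ 1, i.e. iff j's share is at least 0.1163.
Ben, Ada, Cora and Priya are above the threshold, contributing 28 each; the remaining 5 contribute 0. Total contributed: 112.
Noor keeps 28 and receives 8.6 × 112 × 4/41 = 93.97 from the security fund, for a payoff of 121.97.

121.97 dollars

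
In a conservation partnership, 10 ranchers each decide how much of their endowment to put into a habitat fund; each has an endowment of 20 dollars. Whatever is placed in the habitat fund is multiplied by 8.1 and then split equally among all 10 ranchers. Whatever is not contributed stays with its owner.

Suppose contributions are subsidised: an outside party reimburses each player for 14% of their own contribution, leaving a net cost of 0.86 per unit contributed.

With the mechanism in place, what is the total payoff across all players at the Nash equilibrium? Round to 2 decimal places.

The effective private return is (8.1/10) / 0.86 = 0.9419, which is still under 1, so the mechanism doesn't change anyone's dominant strategy: zero contribution.
At the Nash equilibrium no one contributes; group total payoff = 10 × 20 = 200.

200.00 dollars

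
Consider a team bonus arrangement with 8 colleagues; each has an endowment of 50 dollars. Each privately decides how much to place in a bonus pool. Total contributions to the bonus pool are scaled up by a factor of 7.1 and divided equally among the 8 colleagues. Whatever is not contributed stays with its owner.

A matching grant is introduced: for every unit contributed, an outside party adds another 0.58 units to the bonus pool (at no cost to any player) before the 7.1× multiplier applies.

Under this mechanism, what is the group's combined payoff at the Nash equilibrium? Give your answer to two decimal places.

Under the mechanism each unit contributed yields 7.1 × 1.58 / 8 = 1.4023 back to its contributor per unit of net cost, which exceeds 1, making full contribution the dominant choice for everyone.
At the Nash equilibrium everyone contributes 50. Group total payoff = 7.1 × 1.58 × 400 = 4487.20.

4487.20 dollars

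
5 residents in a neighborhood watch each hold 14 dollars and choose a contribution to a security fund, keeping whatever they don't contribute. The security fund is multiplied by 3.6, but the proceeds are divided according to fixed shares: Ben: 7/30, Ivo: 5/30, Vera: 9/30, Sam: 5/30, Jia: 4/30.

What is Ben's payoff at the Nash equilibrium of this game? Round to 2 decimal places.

For player j, contributing a unit is worthwhile iff 3.6 × (j's share) ≥ 1, i.e. iff j's share is at least 0.2778.
The only share above 0.2778 is Vera's 9/30, contributing 14; the remaining 4 contribute 0. Total contributed: 14.
Ben keeps 14 and receives 3.6 × 14 × 7/30 = 11.76 from the security fund, for a payoff of 25.76.

25.76 dollars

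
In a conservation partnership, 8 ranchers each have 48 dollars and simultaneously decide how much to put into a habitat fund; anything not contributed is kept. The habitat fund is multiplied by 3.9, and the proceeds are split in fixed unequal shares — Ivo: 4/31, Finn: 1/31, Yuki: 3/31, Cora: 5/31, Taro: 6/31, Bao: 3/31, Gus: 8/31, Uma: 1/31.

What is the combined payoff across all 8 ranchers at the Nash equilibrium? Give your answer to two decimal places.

A player with share s gets back 3.9·s per unit contributed, so full contribution is dominant for anyone with s > 1/3.9 = 0.2564 and zero contribution is dominant for anyone below.
Gus alone (share 8/31) is above the threshold, contributing 48; the remaining 7 contribute 0. Total contributed: 48.
The habitat fund pays out 3.9 × 48 = 187.20 in total (split across the unequal shares, but the aggregate is all that matters for the group sum).
The 7 free-riders keep 48 each, adding 336. Group total = 336 + 187.20 = 523.20.

523.20 dollars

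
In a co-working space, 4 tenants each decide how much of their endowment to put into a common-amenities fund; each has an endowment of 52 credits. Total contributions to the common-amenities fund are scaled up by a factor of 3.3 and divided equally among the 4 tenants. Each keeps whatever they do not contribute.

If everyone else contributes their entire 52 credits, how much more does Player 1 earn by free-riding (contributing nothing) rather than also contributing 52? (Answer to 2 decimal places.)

9.10 credits

Switching from a contribution of 52 to 0 lets Player 1 keep an extra 52 credits, but lowers the common-amenities fund by 52, which costs Player 1 their own share of that drop: 3.3/4 × 52 = 42.90.
Net gain = 52 − 42.90 = 9.10. The private return per contributed unit (0.8250) is below 1, so free-riding is indeed the best response regardless of what the others do.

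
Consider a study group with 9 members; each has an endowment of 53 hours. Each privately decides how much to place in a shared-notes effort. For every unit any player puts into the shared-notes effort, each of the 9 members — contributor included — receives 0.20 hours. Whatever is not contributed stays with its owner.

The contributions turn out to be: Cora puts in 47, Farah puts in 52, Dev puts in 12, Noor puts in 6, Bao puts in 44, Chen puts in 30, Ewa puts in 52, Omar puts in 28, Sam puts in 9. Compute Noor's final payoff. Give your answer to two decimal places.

Total contributed: 47 + 52 + 12 + 6 + 44 + 30 + 52 + 28 + 9 = 280.
Each receives 0.20 × 280 = 56.00 from the shared-notes effort.
Noor keeps 53 − 6 = 47, so Noor's payoff is 47 + 56.00 = 103.00.

103.00 hours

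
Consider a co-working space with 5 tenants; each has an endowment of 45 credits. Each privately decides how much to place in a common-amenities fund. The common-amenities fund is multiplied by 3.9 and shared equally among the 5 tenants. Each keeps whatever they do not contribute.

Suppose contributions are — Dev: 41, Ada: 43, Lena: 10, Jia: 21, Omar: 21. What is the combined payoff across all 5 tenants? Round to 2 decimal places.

Total contributed: 41 + 43 + 10 + 21 + 21 = 136; total kept: 5 × 45 − 136 = 89.
The common-amenities fund pays out 3.9 × 136 = 530.40 in aggregate.
Group total = 89 + 530.40 = 619.40.

619.40 credits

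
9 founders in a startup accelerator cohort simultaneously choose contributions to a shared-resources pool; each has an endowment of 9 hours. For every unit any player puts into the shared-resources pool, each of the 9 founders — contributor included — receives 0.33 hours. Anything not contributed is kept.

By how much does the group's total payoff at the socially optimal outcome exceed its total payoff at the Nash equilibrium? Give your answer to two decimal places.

The private return per contributed unit is 0.33 < 1, so contributing 0 is dominant for every player. At the Nash equilibrium everyone keeps their 9, and the group total is 9 × 9 = 81.
Each contributed unit returns 2.970 to the group as a whole (0.33 to each of 9 players), which exceeds 1, so the social optimum is full contribution: group total = 2.970 × 81 = 240.57.
Efficiency loss = 240.57 − 81 = 159.57.

159.57 hours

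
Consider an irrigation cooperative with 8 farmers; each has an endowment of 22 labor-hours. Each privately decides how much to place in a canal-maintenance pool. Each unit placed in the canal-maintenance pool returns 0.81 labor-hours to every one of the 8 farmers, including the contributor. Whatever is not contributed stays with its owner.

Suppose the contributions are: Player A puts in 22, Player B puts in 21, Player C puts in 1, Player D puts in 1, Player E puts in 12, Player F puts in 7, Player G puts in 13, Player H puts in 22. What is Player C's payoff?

101.19 labor-hours

Total contributed: 22 + 21 + 1 + 1 + 12 + 7 + 13 + 22 = 99.
Each receives 0.81 × 99 = 80.19 from the canal-maintenance pool.
Player C keeps 22 − 1 = 21, so Player C's payoff is 21 + 80.19 = 101.19.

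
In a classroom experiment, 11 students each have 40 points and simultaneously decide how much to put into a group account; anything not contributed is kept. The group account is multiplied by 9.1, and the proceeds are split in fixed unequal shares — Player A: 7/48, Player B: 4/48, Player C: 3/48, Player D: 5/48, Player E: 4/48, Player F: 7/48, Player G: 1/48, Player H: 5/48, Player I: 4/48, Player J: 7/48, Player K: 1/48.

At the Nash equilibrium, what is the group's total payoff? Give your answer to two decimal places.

1412.00 points

Each unit j contributes comes back to j as 9.1 × (j's share), so j prefers to contribute only if that share exceeds 1/9.1 = 0.1099; otherwise keeping the unit dominates.
Player A, Player F and Player J clear that bar, contributing 40 each; the remaining 8 contribute 0. Total contributed: 120.
The group account pays out 9.1 × 120 = 1092.00 in total (split across the unequal shares, but the aggregate is all that matters for the group sum).
The 8 free-riders keep 40 each, adding 320. Group total = 320 + 1092.00 = 1412.00.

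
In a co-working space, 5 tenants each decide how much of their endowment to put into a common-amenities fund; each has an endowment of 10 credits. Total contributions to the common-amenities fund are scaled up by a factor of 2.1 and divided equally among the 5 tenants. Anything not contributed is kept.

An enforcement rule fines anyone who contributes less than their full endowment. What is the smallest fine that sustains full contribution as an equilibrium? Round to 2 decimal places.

Given the others contribute fully, the best deviation is to contribute 0 (any partial contribution still incurs the fine and gives up units whose private return 0.4200 is below 1).
Deviating from 10 to 0 saves 10 credits but forfeits the deviator's share of the drop in the common-amenities fund: 2.1/5 × 10 = 4.20.
So the deviation gain is 10 − 4.20 = 5.80, and the fine must be at least 5.80 credits to wipe it out.

5.80 credits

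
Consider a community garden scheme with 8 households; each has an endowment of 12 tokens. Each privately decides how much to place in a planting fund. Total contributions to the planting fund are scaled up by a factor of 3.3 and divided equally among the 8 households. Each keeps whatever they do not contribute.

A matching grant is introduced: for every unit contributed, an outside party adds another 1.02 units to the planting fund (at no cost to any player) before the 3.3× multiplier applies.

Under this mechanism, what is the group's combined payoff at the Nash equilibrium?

With the mechanism, a contributed unit returns 3.3 × 2.02 / 8 = 0.8333 per unit of net cost — still below 1 — so contributing 0 remains dominant for every player.
At the Nash equilibrium no one contributes; group total payoff = 8 × 12 = 96.

96.00 tokens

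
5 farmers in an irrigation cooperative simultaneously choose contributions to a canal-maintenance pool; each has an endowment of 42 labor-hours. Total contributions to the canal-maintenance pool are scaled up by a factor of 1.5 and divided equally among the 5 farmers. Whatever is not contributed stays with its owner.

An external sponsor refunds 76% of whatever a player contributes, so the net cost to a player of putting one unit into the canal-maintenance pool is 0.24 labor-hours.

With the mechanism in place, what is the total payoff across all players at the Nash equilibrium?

The effective private return per unit is now (1.5/5) / 0.24 = 1.2500 > 1, so every player's dominant strategy flips to full contribution.
At the Nash equilibrium everyone contributes 42. Group total payoff = 5 × (42 × 0.76 + 1.5 × 42) = 474.60.

474.60 labor-hours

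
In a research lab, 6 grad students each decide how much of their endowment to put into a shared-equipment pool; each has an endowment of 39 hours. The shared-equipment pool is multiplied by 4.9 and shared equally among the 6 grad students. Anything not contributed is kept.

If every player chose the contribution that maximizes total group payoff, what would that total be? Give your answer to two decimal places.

1146.60 hours

Each contributed unit returns 4.900 to the group as a whole (0.8167 to each of 6 players), which exceeds 1, so the social optimum is full contribution: group total = 4.900 × 234 = 1146.60.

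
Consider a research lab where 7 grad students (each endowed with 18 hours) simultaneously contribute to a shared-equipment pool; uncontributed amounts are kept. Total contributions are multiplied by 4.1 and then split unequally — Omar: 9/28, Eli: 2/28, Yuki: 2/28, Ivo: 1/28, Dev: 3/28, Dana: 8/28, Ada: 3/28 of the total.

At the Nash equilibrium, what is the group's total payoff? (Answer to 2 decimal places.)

237.60 hours

Player j's private return per contributed unit is 4.1 × (j's share). Contributing is weakly dominant for j when that share is at least 1/4.1 = 0.2439, and contributing 0 is dominant otherwise.
Omar and Dana clear that bar, contributing 18 each; the remaining 5 contribute 0. Total contributed: 36.
The shared-equipment pool pays out 4.1 × 36 = 147.60 in total (split across the unequal shares, but the aggregate is all that matters for the group sum).
The 5 free-riders keep 18 each, adding 90. Group total = 90 + 147.60 = 237.60.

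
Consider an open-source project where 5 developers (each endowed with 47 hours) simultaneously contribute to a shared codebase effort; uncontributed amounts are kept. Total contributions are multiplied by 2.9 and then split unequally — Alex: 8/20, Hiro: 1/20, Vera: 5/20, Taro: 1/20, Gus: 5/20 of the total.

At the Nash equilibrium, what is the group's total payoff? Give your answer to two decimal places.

324.30 hours

Each unit j contributes comes back to j as 2.9 × (j's share), so j prefers to contribute only if that share exceeds 1/2.9 = 0.3448; otherwise keeping the unit dominates.
Only Alex (8/20) clears that bar, contributing 47; the remaining 4 contribute 0. Total contributed: 47.
The shared codebase effort pays out 2.9 × 47 = 136.30 in total (split across the unequal shares, but the aggregate is all that matters for the group sum).
The 4 free-riders keep 47 each, adding 188. Group total = 188 + 136.30 = 324.30.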